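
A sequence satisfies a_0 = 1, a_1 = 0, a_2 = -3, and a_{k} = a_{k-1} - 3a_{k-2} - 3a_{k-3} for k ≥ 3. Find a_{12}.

The ordinary generating function has denominator 1 - z + 3z^2 + 3z^3.
Iterating the recurrence: a_0,…,a_{12} = 1, 0, -3, -6, 3, 30, 39, -60, -267, -204, 777, 2190, 471.

471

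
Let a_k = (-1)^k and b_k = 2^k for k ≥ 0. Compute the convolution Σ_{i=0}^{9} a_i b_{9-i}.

341

The convolution is the x^9 coefficient of A(x)B(x).
Σ = 1·512 − 1·256 + 1·128 − 1·64 + 1·32 − 1·16 + 1·8 − 1·4 + 1·2 − 1·1 = 341.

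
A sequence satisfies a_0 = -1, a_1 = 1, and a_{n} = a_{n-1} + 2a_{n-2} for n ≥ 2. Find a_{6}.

-1

The ordinary generating function has denominator 1 - z - 2z^2.
Iterating the recurrence: a_0,…,a_{6} = -1, 1, -1, 1, -1, 1, -1.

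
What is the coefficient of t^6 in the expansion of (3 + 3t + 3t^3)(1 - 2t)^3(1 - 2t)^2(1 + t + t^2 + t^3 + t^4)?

(3 + 3t + 3t^3) has coefficients 3,3,0,3 for degrees 0…3.
(1 - 2t)^3 has coefficients 1,-6,12,-8,0,0,0 for degrees 0…6.
Multiplying by (1 - 2t)^2 gives running coefficients 1,-10,40,-80,80,-32,0 for degrees 0…6.
Finally multiplying by (1 + t + t^2 + t^3 + t^4), the product of all factors after the first has coefficients 1,-9,31,-49,31,-2,8 for degrees 0…6.
[t^6] = 3·8 + 3·(-2) + 3·(-49) = -129.

-129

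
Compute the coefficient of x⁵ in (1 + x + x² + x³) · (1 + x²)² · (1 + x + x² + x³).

(1 + x + x² + x³) has coefficients 1,1,1,1 for degrees 0…3.
(1 + x²)² has coefficients 1,0,2,0,1,0 for degrees 0…5.
Finally multiplying by (1 + x + x² + x³), the product of all factors after the first has coefficients 1,1,3,3,3,3 for degrees 0…5.
[x⁵] = 1·3 + 1·3 + 1·3 + 1·3 = 12.

12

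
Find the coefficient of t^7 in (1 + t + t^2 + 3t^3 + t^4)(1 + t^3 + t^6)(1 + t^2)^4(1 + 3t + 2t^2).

(1 + t + t^2 + 3t^3 + t^4) has coefficients 1,1,1,3,1 for degrees 0…4.
(1 + t^3 + t^6) has coefficients 1,0,0,1,0,0,1,0 for degrees 0…7.
Multiplying by (1 + t^2)^4 gives running coefficients 1,0,4,1,6,4,5,6 for degrees 0…7.
Finally multiplying by (1 + 3t + 2t^2), the product of all factors after the first has coefficients 1,3,6,13,17,24,29,29 for degrees 0…7.
[t^7] = 1·29 + 1·29 + 1·24 + 3·17 + 1·13 = 146.

146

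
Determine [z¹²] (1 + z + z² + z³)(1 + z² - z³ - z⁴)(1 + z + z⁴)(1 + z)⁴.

-22

(1 + z + z² + z³) has coefficients 1,1,1,1 for degrees 0…3.
(1 + z² - z³ - z⁴) has coefficients 1,0,1,-1,-1,0,0,0,0,0,0,0,0 for degrees 0…12.
Multiplying by (1 + z + z⁴) gives running coefficients 1,1,1,0,-1,-1,1,-1,-1,0,0,0,0 for degrees 0…12.
Finally multiplying by (1 + z)⁴, the product of all factors after the first has coefficients 1,5,11,14,10,0,-8,-7,-4,-7,-9,-5,-1 for degrees 0…12.
[z¹²] = 1·(-1) + 1·(-5) + 1·(-9) + 1·(-7) = -22.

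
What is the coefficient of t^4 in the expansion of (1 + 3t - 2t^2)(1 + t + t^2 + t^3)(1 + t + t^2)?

(1 + 3t - 2t^2) has coefficients 1,3,-2 for degrees 0…2.
(1 + t + t^2 + t^3) has coefficients 1,1,1,1,0 for degrees 0…4.
Finally multiplying by (1 + t + t^2), the product of all factors after the first has coefficients 1,2,3,3,2 for degrees 0…4.
[t^4] = 1·2 + 3·3 − 2·3 = 5.

5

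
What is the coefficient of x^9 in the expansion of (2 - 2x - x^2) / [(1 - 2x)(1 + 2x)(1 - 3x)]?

Partial fractions give a closed form: a_n = (-3/4)·2^n + (11/20)·(-2)^n + (11/5)·3^n.
At n = 9: a_9 = 42637.

42637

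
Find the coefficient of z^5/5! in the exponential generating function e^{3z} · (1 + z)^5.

14988

The EGF product rule gives c_5 = Σ_{k_1+k_2=5} C(5; k_1,k_2) · ∏ g_i(k_i), where e^{3z} gives (3)^k; (1+z)^5 gives the falling factorial (5)_k.
g_1(k) for k = 0…5: 1, 3, 9, 27, 81, 243.
g_2(k) for k = 0…5: 1, 5, 20, 60, 120, 120.
c_5 = Σ_k C(5,k)·g_1(k)·g_2(5−k) = 1·1·120 + 5·3·120 + 10·9·60 + 10·27·20 + 5·81·5 + 1·243·1 = 120 + 1800 + 5400 + 5400 + 2025 + 243 = 14988.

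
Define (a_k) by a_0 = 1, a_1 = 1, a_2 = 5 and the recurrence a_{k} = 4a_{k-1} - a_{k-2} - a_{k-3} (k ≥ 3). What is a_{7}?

3213

The ordinary generating function has denominator 1 - 4x + x^2 + x^3.
Iterating the recurrence: a_0,…,a_{7} = 1, 1, 5, 18, 66, 241, 880, 3213.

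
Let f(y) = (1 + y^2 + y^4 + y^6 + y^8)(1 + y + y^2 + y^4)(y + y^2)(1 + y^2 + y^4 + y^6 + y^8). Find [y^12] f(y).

(1 + y^2 + y^4 + y^6 + y^8) has coefficients 1,0,1,0,1,0,1,0,1 for degrees 0…8.
(1 + y + y^2 + y^4) has coefficients 1,1,1,0,1,0,0,0,0,0,0,0,0 for degrees 0…12.
Multiplying by (y + y^2) gives running coefficients 0,1,2,2,1,1,1,0,0,0,0,0,0 for degrees 0…12.
Finally multiplying by (1 + y^2 + y^4 + y^6 + y^8), the product of all factors after the first has coefficients 0,1,2,3,3,4,4,4,4,4,4,3,2 for degrees 0…12.
[y^12] = 1·2 + 1·4 + 1·4 + 1·4 + 1·3 = 17.

17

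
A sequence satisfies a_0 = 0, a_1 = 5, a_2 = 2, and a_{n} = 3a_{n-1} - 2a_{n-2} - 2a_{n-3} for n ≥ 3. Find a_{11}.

2970

The ordinary generating function has denominator 1 - 3t + 2t^2 + 2t^3.
Iterating the recurrence: a_0,…,a_{11} = 0, 5, 2, -4, -26, -74, -162, -286, -386, -262, 558, 2970.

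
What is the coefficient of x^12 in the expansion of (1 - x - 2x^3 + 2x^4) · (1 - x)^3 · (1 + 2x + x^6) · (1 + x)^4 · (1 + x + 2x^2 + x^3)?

50

(1 - x - 2x^3 + 2x^4) has coefficients 1,-1,0,-2,2 for degrees 0…4.
(1 - x)^3 has coefficients 1,-3,3,-1,0,0,0,0,0,0,0,0,0 for degrees 0…12.
Multiplying by (1 + 2x + x^6) gives running coefficients 1,-1,-3,5,-2,0,1,-3,3,-1,0,0,0 for degrees 0…12.
Multiplying by (1 + x)^4 gives running coefficients 1,3,-1,-9,-3,9,6,-2,-5,-3,3,3,-1 for degrees 0…12.
Finally multiplying by (1 + x + 2x^2 + x^3), the product of all factors after the first has coefficients 1,4,4,-3,-11,-13,0,19,14,-6,-12,-5,5 for degrees 0…12.
[x^12] = 1·5 − 1·(-5) − 2·(-6) + 2·14 = 50.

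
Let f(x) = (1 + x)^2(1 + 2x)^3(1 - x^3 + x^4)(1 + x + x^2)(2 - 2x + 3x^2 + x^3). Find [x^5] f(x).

(1 + x)^2 has coefficients 1,2,1 for degrees 0…2.
(1 + 2x)^3 has coefficients 1,6,12,8,0,0 for degrees 0…5.
Multiplying by (1 - x^3 + x^4) gives running coefficients 1,6,12,7,-5,-6 for degrees 0…5.
Multiplying by (1 + x + x^2) gives running coefficients 1,7,19,25,14,-4 for degrees 0…5.
Finally multiplying by (2 - 2x + 3x^2 + x^3), the product of all factors after the first has coefficients 2,12,27,34,42,58 for degrees 0…5.
[x^5] = 1·58 + 2·42 + 1·34 = 176.

176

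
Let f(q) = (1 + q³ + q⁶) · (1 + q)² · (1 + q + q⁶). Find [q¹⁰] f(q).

(1 + q³ + q⁶) has coefficients 1,0,0,1,0,0,1 for degrees 0…6.
(1 + q)² has coefficients 1,2,1,0,0,0,0,0,0,0,0 for degrees 0…10.
Finally multiplying by (1 + q + q⁶), the product of all factors after the first has coefficients 1,3,3,1,0,0,1,2,1,0,0 for degrees 0…10.
[q¹⁰] = 1·0 + 1·2 + 1·0 = 2.

2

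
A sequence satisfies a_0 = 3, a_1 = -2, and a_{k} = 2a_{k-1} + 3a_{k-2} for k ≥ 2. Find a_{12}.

132863

The ordinary generating function has denominator 1 - 2t - 3t^2.
Iterating the recurrence: a_0,…,a_{12} = 3, -2, 5, 4, 23, 58, 185, 544, 1643, 4918, 14765, 44284, 132863.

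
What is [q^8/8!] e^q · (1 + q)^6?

93289

The EGF product rule gives c_8 = Σ_{k_1+k_2=8} C(8; k_1,k_2) · ∏ g_i(k_i), where e^q gives (1)^k; (1+q)^6 gives the falling factorial (6)_k.
g_1(k) for k = 0…8: 1, 1, 1, 1, 1, 1, 1, 1, 1.
g_2(k) for k = 0…8: 1, 6, 30, 120, 360, 720, 720, 0, 0.
c_8 = Σ_k C(8,k)·g_1(k)·g_2(8−k) = 28·1·720 + 56·1·720 + 70·1·360 + 56·1·120 + 28·1·30 + 8·1·6 + 1·1·1 = 20160 + 40320 + 25200 + 6720 + 840 + 48 + 1 = 93289.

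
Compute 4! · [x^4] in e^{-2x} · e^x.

1

The EGF product rule gives c_4 = Σ_{k_1+k_2=4} C(4; k_1,k_2) · ∏ g_i(k_i), where e^{-2x} gives (-2)^k; e^x gives (1)^k.
g_1(k) for k = 0…4: 1, -2, 4, -8, 16.
g_2(k) for k = 0…4: 1, 1, 1, 1, 1.
c_4 = Σ_k C(4,k)·g_1(k)·g_2(4−k) = 1·1·1 + 4·(-2)·1 + 6·4·1 + 4·(-8)·1 + 1·16·1 = 1 − 8 + 24 − 32 + 16 = 1.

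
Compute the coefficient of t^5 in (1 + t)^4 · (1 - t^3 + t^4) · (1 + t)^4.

(1 + t)^4 has coefficients 1,4,6,4,1 for degrees 0…4.
(1 - t^3 + t^4) has coefficients 1,0,0,-1,1,0 for degrees 0…5.
Finally multiplying by (1 + t)^4, the product of all factors after the first has coefficients 1,4,6,3,-2,-2 for degrees 0…5.
[t^5] = 1·(-2) + 4·(-2) + 6·3 + 4·6 + 1·4 = 36.

36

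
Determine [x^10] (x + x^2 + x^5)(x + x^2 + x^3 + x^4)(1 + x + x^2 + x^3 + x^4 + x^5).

(x + x^2 + x^5) has coefficients 0,1,1,0,0,1 for degrees 0…5.
(x + x^2 + x^3 + x^4) has coefficients 0,1,1,1,1,0,0,0,0,0,0 for degrees 0…10.
Finally multiplying by (1 + x + x^2 + x^3 + x^4 + x^5), the product of all factors after the first has coefficients 0,1,2,3,4,4,4,3,2,1,0 for degrees 0…10.
[x^10] = 1·1 + 1·2 + 1·4 = 7.

7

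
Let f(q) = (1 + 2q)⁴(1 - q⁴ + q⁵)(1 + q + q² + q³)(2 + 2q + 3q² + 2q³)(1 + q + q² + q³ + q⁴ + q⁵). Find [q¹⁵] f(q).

597

(1 + 2q)⁴ has coefficients 1,8,24,32,16 for degrees 0…4.
(1 - q⁴ + q⁵) has coefficients 1,0,0,0,-1,1,0,0,0,0,0,0,0,0,0,0 for degrees 0…15.
Multiplying by (1 + q + q² + q³) gives running coefficients 1,1,1,1,-1,0,0,0,1,0,0,0,0,0,0,0 for degrees 0…15.
Multiplying by (2 + 2q + 3q² + 2q³) gives running coefficients 2,4,7,9,5,3,-1,-2,2,2,3,2,0,0,0,0 for degrees 0…15.
Finally multiplying by (1 + q + q² + q³ + q⁴ + q⁵), the product of all factors after the first has coefficients 2,6,13,22,27,30,27,21,16,9,7,6,7,9,7,5 for degrees 0…15.
[q¹⁵] = 1·5 + 8·7 + 24·9 + 32·7 + 16·6 = 597.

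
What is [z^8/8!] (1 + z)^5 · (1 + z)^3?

The EGF product rule gives c_8 = Σ_{k_1+k_2=8} C(8; k_1,k_2) · ∏ g_i(k_i), where (1+z)^5 gives the falling factorial (5)_k; (1+z)^3 gives the falling factorial (3)_k.
g_1(k) for k = 0…8: 1, 5, 20, 60, 120, 120, 0, 0, 0.
g_2(k) for k = 0…8: 1, 3, 6, 6, 0, 0, 0, 0, 0.
c_8 = Σ_k C(8,k)·g_1(k)·g_2(8−k) = 56·120·6 = 40320.

40320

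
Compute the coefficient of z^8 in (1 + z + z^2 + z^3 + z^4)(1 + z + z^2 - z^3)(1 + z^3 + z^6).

(1 + z + z^2 + z^3 + z^4) has coefficients 1,1,1,1,1 for degrees 0…4.
(1 + z + z^2 - z^3) has coefficients 1,1,1,-1,0,0,0,0,0 for degrees 0…8.
Finally multiplying by (1 + z^3 + z^6), the product of all factors after the first has coefficients 1,1,1,0,1,1,0,1,1 for degrees 0…8.
[z^8] = 1·1 + 1·1 + 1·0 + 1·1 + 1·1 = 4.

4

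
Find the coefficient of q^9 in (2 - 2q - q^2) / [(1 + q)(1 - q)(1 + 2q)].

Partial fractions give a closed form: a_n = (-3/2)·(-1)^n + (-1/6)·1^n + (11/3)·(-2)^n.
At n = 9: a_9 = -1876.

-1876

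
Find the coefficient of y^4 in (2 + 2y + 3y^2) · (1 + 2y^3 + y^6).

4

(2 + 2y + 3y^2) has coefficients 2,2,3 for degrees 0…2.
(1 + 2y^3 + y^6) has coefficients 1,0,0,2,0 for degrees 0…4.
[y^4] = 2·0 + 2·2 + 3·0 = 4.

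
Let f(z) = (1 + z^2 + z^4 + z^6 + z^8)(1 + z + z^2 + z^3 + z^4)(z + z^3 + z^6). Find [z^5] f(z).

(1 + z^2 + z^4 + z^6 + z^8) has coefficients 1,0,1,0,1,0 for degrees 0…5.
(1 + z + z^2 + z^3 + z^4) has coefficients 1,1,1,1,1,0 for degrees 0…5.
Finally multiplying by (z + z^3 + z^6), the product of all factors after the first has coefficients 0,1,1,2,2,2 for degrees 0…5.
[z^5] = 1·2 + 1·2 + 1·1 = 5.

5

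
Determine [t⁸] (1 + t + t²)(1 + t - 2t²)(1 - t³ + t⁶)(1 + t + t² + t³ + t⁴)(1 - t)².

(1 + t + t²) has coefficients 1,1,1 for degrees 0…2.
(1 + t - 2t²) has coefficients 1,1,-2,0,0,0,0,0,0 for degrees 0…8.
Multiplying by (1 - t³ + t⁶) gives running coefficients 1,1,-2,-1,-1,2,1,1,-2 for degrees 0…8.
Multiplying by (1 + t + t² + t³ + t⁴) gives running coefficients 1,2,0,-1,-2,-1,-1,2,1 for degrees 0…8.
Finally multiplying by (1 - t)², the product of all factors after the first has coefficients 1,0,-3,1,0,2,-1,3,-4 for degrees 0…8.
[t⁸] = 1·(-4) + 1·3 + 1·(-1) = -2.

-2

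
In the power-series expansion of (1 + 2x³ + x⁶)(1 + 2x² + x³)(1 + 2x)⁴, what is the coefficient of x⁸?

(1 + 2x³ + x⁶) has coefficients 1,0,0,2,0,0,1 for degrees 0…6.
(1 + 2x² + x³) has coefficients 1,0,2,1,0,0,0,0,0 for degrees 0…8.
Finally multiplying by (1 + 2x)⁴, the product of all factors after the first has coefficients 1,8,26,49,72,88,64,16,0 for degrees 0…8.
[x⁸] = 1·0 + 2·88 + 1·26 = 202.

202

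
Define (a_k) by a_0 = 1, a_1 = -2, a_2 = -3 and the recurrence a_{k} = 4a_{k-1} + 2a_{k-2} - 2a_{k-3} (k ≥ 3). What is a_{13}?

-42010112

The ordinary generating function has denominator 1 - 4x - 2x^2 + 2x^3.
Iterating the recurrence: a_0,…,a_{13} = 1, -2, -3, -18, -74, -326, -1416, -6168, -26852, -116912, -509016, -2216184, -9648944, -42010112.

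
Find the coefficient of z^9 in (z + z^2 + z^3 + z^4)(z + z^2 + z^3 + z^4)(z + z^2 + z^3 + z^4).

(z + z^2 + z^3 + z^4) has coefficients 0,1,1,1,1 for degrees 0…4.
(z + z^2 + z^3 + z^4) has coefficients 0,1,1,1,1,0,0,0,0,0 for degrees 0…9.
Finally multiplying by (z + z^2 + z^3 + z^4), the product of all factors after the first has coefficients 0,0,1,2,3,4,3,2,1,0 for degrees 0…9.
[z^9] = 1·1 + 1·2 + 1·3 + 1·4 = 10.

10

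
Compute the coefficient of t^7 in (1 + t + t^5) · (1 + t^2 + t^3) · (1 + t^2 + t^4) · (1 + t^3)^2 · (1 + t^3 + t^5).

(1 + t + t^5) has coefficients 1,1,0,0,0,1 for degrees 0…5.
(1 + t^2 + t^3) has coefficients 1,0,1,1,0,0,0,0 for degrees 0…7.
Multiplying by (1 + t^2 + t^4) gives running coefficients 1,0,2,1,2,1,1,1 for degrees 0…7.
Multiplying by (1 + t^3)^2 gives running coefficients 1,0,2,3,2,5,4,5 for degrees 0…7.
Finally multiplying by (1 + t^3 + t^5), the product of all factors after the first has coefficients 1,0,2,4,2,8,7,9 for degrees 0…7.
[t^7] = 1·9 + 1·7 + 1·2 = 18.

18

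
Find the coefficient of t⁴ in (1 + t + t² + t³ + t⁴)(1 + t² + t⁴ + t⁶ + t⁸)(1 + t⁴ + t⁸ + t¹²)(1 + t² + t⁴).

7

(1 + t + t² + t³ + t⁴) has coefficients 1,1,1,1,1 for degrees 0…4.
(1 + t² + t⁴ + t⁶ + t⁸) has coefficients 1,0,1,0,1 for degrees 0…4.
Multiplying by (1 + t⁴ + t⁸ + t¹²) gives running coefficients 1,0,1,0,2 for degrees 0…4.
Finally multiplying by (1 + t² + t⁴), the product of all factors after the first has coefficients 1,0,2,0,4 for degrees 0…4.
[t⁴] = 1·4 + 1·0 + 1·2 + 1·0 + 1·1 = 7.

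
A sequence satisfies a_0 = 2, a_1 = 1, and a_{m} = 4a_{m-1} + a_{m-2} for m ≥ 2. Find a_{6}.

1902

The ordinary generating function has denominator 1 - 4z - z^2.
Iterating the recurrence: a_0,…,a_{6} = 2, 1, 6, 25, 106, 449, 1902.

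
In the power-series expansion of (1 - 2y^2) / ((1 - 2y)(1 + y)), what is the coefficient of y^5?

11

The denominator gives the recurrence a_n = a_(n−1) + 2a_(n−2) for n ≥ 3; the numerator fixes a_0 = 1, a_1 = 1, a_2 = 1.
Iterating: 1, 1, 1, 3, 5, 11, so a_5 = 11.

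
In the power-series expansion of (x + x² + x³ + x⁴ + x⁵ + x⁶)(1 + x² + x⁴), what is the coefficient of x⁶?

(x + x² + x³ + x⁴ + x⁵ + x⁶) has coefficients 0,1,1,1,1,1,1 for degrees 0…6.
(1 + x² + x⁴) has coefficients 1,0,1,0,1,0,0 for degrees 0…6.
[x⁶] = 1·0 + 1·1 + 1·0 + 1·1 + 1·0 + 1·1 = 3.

3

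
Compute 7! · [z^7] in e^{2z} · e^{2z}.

16384

The EGF product rule gives c_7 = Σ_{k_1+k_2=7} C(7; k_1,k_2) · ∏ g_i(k_i), where e^{2z} gives (2)^k; e^{2z} gives (2)^k.
g_1(k) for k = 0…7: 1, 2, 4, 8, 16, 32, 64, 128.
g_2(k) for k = 0…7: 1, 2, 4, 8, 16, 32, 64, 128.
c_7 = Σ_k C(7,k)·g_1(k)·g_2(7−k) = 1·1·128 + 7·2·64 + 21·4·32 + 35·8·16 + 35·16·8 + 21·32·4 + 7·64·2 + 1·128·1 = 128 + 896 + 2688 + 4480 + 4480 + 2688 + 896 + 128 = 16384.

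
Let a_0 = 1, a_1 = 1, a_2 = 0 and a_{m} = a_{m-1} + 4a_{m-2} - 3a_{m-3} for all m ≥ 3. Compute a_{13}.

-193

The ordinary generating function has denominator 1 - y - 4y^2 + 3y^3.
Iterating the recurrence: a_0,…,a_{13} = 1, 1, 0, 1, -2, 2, -9, 5, -37, 10, -153, -2, -644, -193.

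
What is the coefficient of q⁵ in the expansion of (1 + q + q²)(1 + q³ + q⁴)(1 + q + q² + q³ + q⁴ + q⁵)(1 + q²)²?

(1 + q + q²) has coefficients 1,1,1 for degrees 0…2.
(1 + q³ + q⁴) has coefficients 1,0,0,1,1,0 for degrees 0…5.
Multiplying by (1 + q + q² + q³ + q⁴ + q⁵) gives running coefficients 1,1,1,2,3,3 for degrees 0…5.
Finally multiplying by (1 + q²)², the product of all factors after the first has coefficients 1,1,3,4,6,8 for degrees 0…5.
[q⁵] = 1·8 + 1·6 + 1·4 = 18.

18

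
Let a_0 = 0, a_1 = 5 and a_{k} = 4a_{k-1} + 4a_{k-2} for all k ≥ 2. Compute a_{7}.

54080

The ordinary generating function has denominator 1 - 4q - 4q^2.
Iterating the recurrence: a_0,…,a_{7} = 0, 5, 20, 100, 480, 2320, 11200, 54080.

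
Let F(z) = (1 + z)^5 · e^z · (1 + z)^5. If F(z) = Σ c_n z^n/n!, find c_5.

The EGF product rule gives c_5 = Σ_{k_1+k_2+k_3=5} C(5; k_1,k_2,k_3) · ∏ g_i(k_i), where (1+z)^5 gives the falling factorial (5)_k; e^z gives (1)^k; (1+z)^5 gives the falling factorial (5)_k.
g_1(k) for k = 0…5: 1, 5, 20, 60, 120, 120.
g_2(k) for k = 0…5: 1, 1, 1, 1, 1, 1.
g_3(k) for k = 0…5: 1, 5, 20, 60, 120, 120.
First combine the last two factors: h(k) = Σ_j C(k,j)·g_2(j)·g_3(k−j) for k = 0…5: 1, 6, 31, 136, 501, 1546.
c_5 = Σ_k C(5,k)·g_1(k)·h(5−k) = 1·1·1546 + 5·5·501 + 10·20·136 + 10·60·31 + 5·120·6 + 1·120·1 = 1546 + 12525 + 27200 + 18600 + 3600 + 120 = 63591.

63591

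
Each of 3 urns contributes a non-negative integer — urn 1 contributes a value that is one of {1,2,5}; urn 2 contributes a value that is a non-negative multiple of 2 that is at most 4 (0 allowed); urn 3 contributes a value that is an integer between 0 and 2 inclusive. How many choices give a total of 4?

3

The generating function for the choices is (q + q^2 + q^5)·(1 + q^2 + q^4)·(1 + q + q^2); the count is [q^4].
(q + q^2 + q^5) has coefficients 0,1,1,0,0 for degrees 0…4.
(1 + q^2 + q^4) has coefficients 1,0,1,0,1 for degrees 0…4.
Finally multiplying by (1 + q + q^2), the product of all factors after the first has coefficients 1,1,2,1,2 for degrees 0…4.
[q^4] = 1·1 + 1·2 = 3.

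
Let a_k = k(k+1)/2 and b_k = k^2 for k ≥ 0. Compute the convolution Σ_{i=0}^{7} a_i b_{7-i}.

378

The convolution is the t^7 coefficient of A(t)B(t).
Σ = 0·49 + 1·36 + 3·25 + 6·16 + 10·9 + 15·4 + 21·1 + 28·0 = 378.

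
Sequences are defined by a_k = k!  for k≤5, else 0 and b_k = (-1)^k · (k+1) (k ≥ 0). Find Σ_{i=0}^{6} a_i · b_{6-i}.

-181

This is [x^6] in the product of the two ordinary generating functions.
Σ = 1·7 + 1·(-6) + 2·5 + 6·(-4) + 24·3 + 120·(-2) + 0·1 = -181.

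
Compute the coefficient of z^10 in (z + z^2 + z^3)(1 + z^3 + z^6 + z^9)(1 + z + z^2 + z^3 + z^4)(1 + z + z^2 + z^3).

20

(z + z^2 + z^3) has coefficients 0,1,1,1 for degrees 0…3.
(1 + z^3 + z^6 + z^9) has coefficients 1,0,0,1,0,0,1,0,0,1,0 for degrees 0…10.
Multiplying by (1 + z + z^2 + z^3 + z^4) gives running coefficients 1,1,1,2,2,1,2,2,1,2,2 for degrees 0…10.
Finally multiplying by (1 + z + z^2 + z^3), the product of all factors after the first has coefficients 1,2,3,5,6,6,7,7,6,7,7 for degrees 0…10.
[z^10] = 1·7 + 1·6 + 1·7 = 20.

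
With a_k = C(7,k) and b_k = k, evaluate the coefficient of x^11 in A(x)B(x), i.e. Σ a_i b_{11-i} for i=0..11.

The convolution is the x^11 coefficient of A(x)B(x).
Σ = 1·11 + 7·10 + 21·9 + 35·8 + 35·7 + 21·6 + 7·5 + 1·4 + 0·3 + 0·2 + 0·1 + 0·0 = 960.

960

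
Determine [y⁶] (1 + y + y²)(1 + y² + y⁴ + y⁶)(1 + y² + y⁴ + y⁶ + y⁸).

(1 + y + y²) has coefficients 1,1,1 for degrees 0…2.
(1 + y² + y⁴ + y⁶) has coefficients 1,0,1,0,1,0,1 for degrees 0…6.
Finally multiplying by (1 + y² + y⁴ + y⁶ + y⁸), the product of all factors after the first has coefficients 1,0,2,0,3,0,4 for degrees 0…6.
[y⁶] = 1·4 + 1·0 + 1·3 = 7.

7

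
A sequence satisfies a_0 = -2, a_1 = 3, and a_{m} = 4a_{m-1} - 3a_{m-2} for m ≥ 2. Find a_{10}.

The ordinary generating function has denominator 1 - 4x + 3x^2.
Iterating the recurrence: a_0,…,a_{10} = -2, 3, 18, 63, 198, 603, 1818, 5463, 16398, 49203, 147618.

147618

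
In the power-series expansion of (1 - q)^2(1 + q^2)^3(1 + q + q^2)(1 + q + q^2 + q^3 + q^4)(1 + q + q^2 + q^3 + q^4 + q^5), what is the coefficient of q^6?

(1 - q)^2 has coefficients 1,-2,1 for degrees 0…2.
(1 + q^2)^3 has coefficients 1,0,3,0,3,0,1 for degrees 0…6.
Multiplying by (1 + q + q^2) gives running coefficients 1,1,4,3,6,3,4 for degrees 0…6.
Multiplying by (1 + q + q^2 + q^3 + q^4) gives running coefficients 1,2,6,9,15,17,20 for degrees 0…6.
Finally multiplying by (1 + q + q^2 + q^3 + q^4 + q^5), the product of all factors after the first has coefficients 1,3,9,18,33,50,69 for degrees 0…6.
[q^6] = 1·69 − 2·50 + 1·33 = 2.

2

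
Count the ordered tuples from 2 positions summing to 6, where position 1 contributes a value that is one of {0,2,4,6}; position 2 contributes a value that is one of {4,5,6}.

2

The generating function for the choices is (1 + x² + x⁴ + x⁶)·(x⁴ + x⁵ + x⁶); the count is [x⁶].
(1 + x² + x⁴ + x⁶) has coefficients 1,0,1,0,1,0,1 for degrees 0…6.
(x⁴ + x⁵ + x⁶) has coefficients 0,0,0,0,1,1,1 for degrees 0…6.
[x⁶] = 1·1 + 1·1 + 1·0 + 1·0 = 2.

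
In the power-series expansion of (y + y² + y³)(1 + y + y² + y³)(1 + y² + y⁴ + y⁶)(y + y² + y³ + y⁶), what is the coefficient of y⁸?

(y + y² + y³) has coefficients 0,1,1,1 for degrees 0…3.
(1 + y + y² + y³) has coefficients 1,1,1,1,0,0,0,0,0 for degrees 0…8.
Multiplying by (1 + y² + y⁴ + y⁶) gives running coefficients 1,1,2,2,2,2,2,2,1 for degrees 0…8.
Finally multiplying by (y + y² + y³ + y⁶), the product of all factors after the first has coefficients 0,1,2,4,5,6,7,7,8 for degrees 0…8.
[y⁸] = 1·7 + 1·7 + 1·6 = 20.

20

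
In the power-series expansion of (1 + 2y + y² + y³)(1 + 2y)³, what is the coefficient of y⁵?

(1 + 2y + y² + y³) has coefficients 1,2,1,1 for degrees 0…3.
(1 + 2y)³ has coefficients 1,6,12,8,0,0 for degrees 0…5.
[y⁵] = 1·0 + 2·0 + 1·8 + 1·12 = 20.

20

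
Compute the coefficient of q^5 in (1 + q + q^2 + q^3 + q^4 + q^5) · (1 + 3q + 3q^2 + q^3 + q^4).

(1 + q + q^2 + q^3 + q^4 + q^5) has coefficients 1,1,1,1,1,1 for degrees 0…5.
(1 + 3q + 3q^2 + q^3 + q^4) has coefficients 1,3,3,1,1,0 for degrees 0…5.
[q^5] = 1·0 + 1·1 + 1·1 + 1·3 + 1·3 + 1·1 = 9.

9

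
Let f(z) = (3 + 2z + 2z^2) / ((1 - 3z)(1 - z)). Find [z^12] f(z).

3100069

The denominator gives the recurrence a_n = 4a_(n−1) − 3a_(n−2) for n ≥ 3; the numerator fixes a_0 = 3, a_1 = 14, a_2 = 49.
Iterating: 3, 14, 49, 154, 469, 1414, 4249, 12754, 38269, 114814, 344449, 1033354, 3100069, so a_12 = 3100069.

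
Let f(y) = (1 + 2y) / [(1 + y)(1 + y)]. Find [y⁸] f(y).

The denominator gives the recurrence a_n = −2a_(n−1) − a_(n−2) for n ≥ 2; the numerator fixes a_0 = 1, a_1 = 0.
Iterating: 1, 0, -1, 2, -3, 4, -5, 6, -7, so a_8 = -7.

-7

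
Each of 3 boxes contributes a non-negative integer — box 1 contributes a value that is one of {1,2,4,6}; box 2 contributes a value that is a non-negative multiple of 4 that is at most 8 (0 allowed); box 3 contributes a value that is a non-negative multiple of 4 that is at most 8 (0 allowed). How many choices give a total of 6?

3

The generating function for the choices is (y + y^2 + y^4 + y^6)·(1 + y^4 + y^8)·(1 + y^4 + y^8); the count is [y^6].
(y + y^2 + y^4 + y^6) has coefficients 0,1,1,0,1,0,1 for degrees 0…6.
(1 + y^4 + y^8) has coefficients 1,0,0,0,1,0,0 for degrees 0…6.
Finally multiplying by (1 + y^4 + y^8), the product of all factors after the first has coefficients 1,0,0,0,2,0,0 for degrees 0…6.
[y^6] = 1·0 + 1·2 + 1·0 + 1·1 = 3.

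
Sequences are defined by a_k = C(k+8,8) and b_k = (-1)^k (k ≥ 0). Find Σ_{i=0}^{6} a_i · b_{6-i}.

2083

This is [x^6] in the product of the two ordinary generating functions.
Σ = 1·1 + 9·(-1) + 45·1 + 165·(-1) + 495·1 + 1287·(-1) + 3003·1 = 2083.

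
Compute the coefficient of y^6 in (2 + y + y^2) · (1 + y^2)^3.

(2 + y + y^2) has coefficients 2,1,1 for degrees 0…2.
(1 + y^2)^3 has coefficients 1,0,3,0,3,0,1 for degrees 0…6.
[y^6] = 2·1 + 1·0 + 1·3 = 5.

5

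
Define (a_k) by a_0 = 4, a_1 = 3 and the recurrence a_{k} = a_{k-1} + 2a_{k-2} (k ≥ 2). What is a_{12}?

The ordinary generating function has denominator 1 - x - 2x^2.
Iterating the recurrence: a_0,…,a_{12} = 4, 3, 11, 17, 39, 73, 151, 297, 599, 1193, 2391, 4777, 9559.

9559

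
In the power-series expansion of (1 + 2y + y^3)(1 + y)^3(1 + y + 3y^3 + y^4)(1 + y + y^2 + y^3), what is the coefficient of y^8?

(1 + 2y + y^3) has coefficients 1,2,0,1 for degrees 0…3.
(1 + y)^3 has coefficients 1,3,3,1,0,0,0,0,0 for degrees 0…8.
Multiplying by (1 + y + 3y^3 + y^4) gives running coefficients 1,4,6,7,11,12,6,1,0 for degrees 0…8.
Finally multiplying by (1 + y + y^2 + y^3), the product of all factors after the first has coefficients 1,5,11,18,28,36,36,30,19 for degrees 0…8.
[y^8] = 1·19 + 2·30 + 1·36 = 115.

115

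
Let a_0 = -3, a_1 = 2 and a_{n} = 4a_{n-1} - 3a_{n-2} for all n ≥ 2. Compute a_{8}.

The ordinary generating function has denominator 1 - 4x + 3x^2.
Iterating the recurrence: a_0,…,a_{8} = -3, 2, 17, 62, 197, 602, 1817, 5462, 16397.

16397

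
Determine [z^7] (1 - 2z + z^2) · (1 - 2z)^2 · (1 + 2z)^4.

-64

(1 - 2z + z^2) has coefficients 1,-2,1 for degrees 0…2.
(1 - 2z)^2 has coefficients 1,-4,4,0,0,0,0,0 for degrees 0…7.
Finally multiplying by (1 + 2z)^4, the product of all factors after the first has coefficients 1,4,-4,-32,-16,64,64,0 for degrees 0…7.
[z^7] = 1·0 − 2·64 + 1·64 = -64.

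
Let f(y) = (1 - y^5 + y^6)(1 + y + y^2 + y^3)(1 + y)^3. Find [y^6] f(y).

-2

(1 - y^5 + y^6) has coefficients 1,0,0,0,0,-1,1 for degrees 0…6.
(1 + y + y^2 + y^3) has coefficients 1,1,1,1,0,0,0 for degrees 0…6.
Finally multiplying by (1 + y)^3, the product of all factors after the first has coefficients 1,4,7,8,7,4,1 for degrees 0…6.
[y^6] = 1·1 − 1·4 + 1·1 = -2.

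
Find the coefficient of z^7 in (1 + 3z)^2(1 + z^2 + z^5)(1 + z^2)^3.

36

(1 + 3z)^2 has coefficients 1,6,9 for degrees 0…2.
(1 + z^2 + z^5) has coefficients 1,0,1,0,0,1,0,0 for degrees 0…7.
Finally multiplying by (1 + z^2)^3, the product of all factors after the first has coefficients 1,0,4,0,6,1,4,3 for degrees 0…7.
[z^7] = 1·3 + 6·4 + 9·1 = 36.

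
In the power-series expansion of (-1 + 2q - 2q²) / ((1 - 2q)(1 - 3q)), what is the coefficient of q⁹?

The denominator gives the recurrence a_n = 5a_(n−1) − 6a_(n−2) for n ≥ 3; the numerator fixes a_0 = -1, a_1 = -3, a_2 = -11.
Iterating: -1, -3, -11, -37, -119, -373, -1151, -3517, -10679, -32293, so a_9 = -32293.

-32293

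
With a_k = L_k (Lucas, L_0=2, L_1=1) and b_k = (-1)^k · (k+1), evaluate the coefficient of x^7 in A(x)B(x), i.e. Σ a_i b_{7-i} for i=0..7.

Write out a_i and b_{7-i} for i = 0,…,7 and sum the products.
Σ = 2·(-8) + 1·7 + 3·(-6) + 4·5 + 7·(-4) + 11·3 + 18·(-2) + 29·1 = -9.

-9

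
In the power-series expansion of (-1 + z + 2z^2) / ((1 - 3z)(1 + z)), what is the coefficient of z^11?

-59049

The denominator gives the recurrence a_n = 2a_(n−1) + 3a_(n−2) for n ≥ 3; the numerator fixes a_0 = -1, a_1 = -1, a_2 = -3.
Iterating: -1, -1, -3, -9, -27, -81, -243, -729, -2187, -6561, -19683, -59049, so a_11 = -59049.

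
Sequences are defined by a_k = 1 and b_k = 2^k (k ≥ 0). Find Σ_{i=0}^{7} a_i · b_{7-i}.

This is [x^7] in the product of the two ordinary generating functions.
Σ = 1·128 + 1·64 + 1·32 + 1·16 + 1·8 + 1·4 + 1·2 + 1·1 = 255.

255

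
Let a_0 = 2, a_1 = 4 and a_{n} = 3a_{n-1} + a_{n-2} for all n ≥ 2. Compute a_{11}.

651598

The ordinary generating function has denominator 1 - 3y - y^2.
Iterating the recurrence: a_0,…,a_{11} = 2, 4, 14, 46, 152, 502, 1658, 5476, 18086, 59734, 197288, 651598.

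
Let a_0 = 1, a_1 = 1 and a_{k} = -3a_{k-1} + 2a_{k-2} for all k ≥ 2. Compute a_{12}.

-442961

The ordinary generating function has denominator 1 + 3y - 2y^2.
Iterating the recurrence: a_0,…,a_{12} = 1, 1, -1, 5, -17, 61, -217, 773, -2753, 9805, -34921, 124373, -442961.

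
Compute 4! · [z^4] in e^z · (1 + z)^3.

73

The EGF product rule gives c_4 = Σ_{k_1+k_2=4} C(4; k_1,k_2) · ∏ g_i(k_i), where e^z gives (1)^k; (1+z)^3 gives the falling factorial (3)_k.
g_1(k) for k = 0…4: 1, 1, 1, 1, 1.
g_2(k) for k = 0…4: 1, 3, 6, 6, 0.
c_4 = Σ_k C(4,k)·g_1(k)·g_2(4−k) = 4·1·6 + 6·1·6 + 4·1·3 + 1·1·1 = 24 + 36 + 12 + 1 = 73.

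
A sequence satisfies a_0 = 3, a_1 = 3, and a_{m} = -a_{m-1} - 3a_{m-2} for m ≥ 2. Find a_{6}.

-57

The ordinary generating function has denominator 1 + x + 3x^2.
Iterating the recurrence: a_0,…,a_{6} = 3, 3, -12, 3, 33, -42, -57.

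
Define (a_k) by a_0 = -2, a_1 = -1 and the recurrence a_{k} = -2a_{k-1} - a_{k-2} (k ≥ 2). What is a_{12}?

The ordinary generating function has denominator 1 + 2z + z^2.
Iterating the recurrence: a_0,…,a_{12} = -2, -1, 4, -7, 10, -13, 16, -19, 22, -25, 28, -31, 34.

34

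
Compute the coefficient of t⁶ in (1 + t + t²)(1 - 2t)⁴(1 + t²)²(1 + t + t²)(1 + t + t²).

(1 + t + t²) has coefficients 1,1,1 for degrees 0…2.
(1 - 2t)⁴ has coefficients 1,-8,24,-32,16,0,0 for degrees 0…6.
Multiplying by (1 + t²)² gives running coefficients 1,-8,26,-48,65,-72,56 for degrees 0…6.
Multiplying by (1 + t + t²) gives running coefficients 1,-7,19,-30,43,-55,49 for degrees 0…6.
Finally multiplying by (1 + t + t²), the product of all factors after the first has coefficients 1,-6,13,-18,32,-42,37 for degrees 0…6.
[t⁶] = 1·37 + 1·(-42) + 1·32 = 27.

27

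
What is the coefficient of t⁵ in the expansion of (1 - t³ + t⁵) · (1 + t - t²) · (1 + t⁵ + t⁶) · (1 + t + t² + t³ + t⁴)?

(1 - t³ + t⁵) has coefficients 1,0,0,-1,0,1 for degrees 0…5.
(1 + t - t²) has coefficients 1,1,-1,0,0,0 for degrees 0…5.
Multiplying by (1 + t⁵ + t⁶) gives running coefficients 1,1,-1,0,0,1 for degrees 0…5.
Finally multiplying by (1 + t + t² + t³ + t⁴), the product of all factors after the first has coefficients 1,2,1,1,1,1 for degrees 0…5.
[t⁵] = 1·1 − 1·1 + 1·1 = 1.

1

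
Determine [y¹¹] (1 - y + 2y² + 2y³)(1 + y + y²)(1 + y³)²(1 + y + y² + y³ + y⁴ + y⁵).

30

(1 - y + 2y² + 2y³) has coefficients 1,-1,2,2 for degrees 0…3.
(1 + y + y²) has coefficients 1,1,1,0,0,0,0,0,0,0,0,0 for degrees 0…11.
Multiplying by (1 + y³)² gives running coefficients 1,1,1,2,2,2,1,1,1,0,0,0 for degrees 0…11.
Finally multiplying by (1 + y + y² + y³ + y⁴ + y⁵), the product of all factors after the first has coefficients 1,2,3,5,7,9,9,9,9,7,5,3 for degrees 0…11.
[y¹¹] = 1·3 − 1·5 + 2·7 + 2·9 = 30.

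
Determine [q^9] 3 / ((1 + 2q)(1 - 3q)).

Partial fractions give a closed form: a_n = (6/5)·(-2)^n + (9/5)·3^n.
At n = 9: a_9 = 34815.

34815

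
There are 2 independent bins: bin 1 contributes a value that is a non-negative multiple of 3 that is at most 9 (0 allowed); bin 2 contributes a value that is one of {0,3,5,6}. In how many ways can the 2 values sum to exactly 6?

3

The generating function for the choices is (1 + t^3 + t^6 + t^9)·(1 + t^3 + t^5 + t^6); the count is [t^6].
(1 + t^3 + t^6 + t^9) has coefficients 1,0,0,1,0,0,1 for degrees 0…6.
(1 + t^3 + t^5 + t^6) has coefficients 1,0,0,1,0,1,1 for degrees 0…6.
[t^6] = 1·1 + 1·1 + 1·1 = 3.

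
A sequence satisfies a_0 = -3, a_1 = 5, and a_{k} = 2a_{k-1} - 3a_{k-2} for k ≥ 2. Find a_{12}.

The ordinary generating function has denominator 1 - 2q + 3q^2.
Iterating the recurrence: a_0,…,a_{12} = -3, 5, 19, 23, -11, -91, -149, -25, 397, 869, 547, -1513, -4667.

-4667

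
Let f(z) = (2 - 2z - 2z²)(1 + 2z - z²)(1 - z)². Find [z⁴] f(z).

(2 - 2z - 2z²) has coefficients 2,-2,-2 for degrees 0…2.
(1 + 2z - z²) has coefficients 1,2,-1,0,0 for degrees 0…4.
Finally multiplying by (1 - z)², the product of all factors after the first has coefficients 1,0,-4,4,-1 for degrees 0…4.
[z⁴] = 2·(-1) − 2·4 − 2·(-4) = -2.

-2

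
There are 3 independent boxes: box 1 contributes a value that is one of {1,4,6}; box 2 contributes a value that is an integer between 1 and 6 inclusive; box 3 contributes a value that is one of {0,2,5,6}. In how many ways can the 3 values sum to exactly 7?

The generating function for the choices is (z + z^4 + z^6)·(z + z^2 + z^3 + z^4 + z^5 + z^6)·(1 + z^2 + z^5 + z^6); the count is [z^7].
(z + z^4 + z^6) has coefficients 0,1,0,0,1,0,1 for degrees 0…6.
(z + z^2 + z^3 + z^4 + z^5 + z^6) has coefficients 0,1,1,1,1,1,1,0 for degrees 0…7.
Finally multiplying by (1 + z^2 + z^5 + z^6), the product of all factors after the first has coefficients 0,1,1,2,2,2,3,3 for degrees 0…7.
[z^7] = 1·3 + 1·2 + 1·1 = 6.

6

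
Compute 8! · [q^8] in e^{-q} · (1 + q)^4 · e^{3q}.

The EGF product rule gives c_8 = Σ_{k_1+k_2+k_3=8} C(8; k_1,k_2,k_3) · ∏ g_i(k_i), where e^{-q} gives (-1)^k; (1+q)^4 gives the falling factorial (4)_k; e^{3q} gives (3)^k.
g_1(k) for k = 0…8: 1, -1, 1, -1, 1, -1, 1, -1, 1.
g_2(k) for k = 0…8: 1, 4, 12, 24, 24, 0, 0, 0, 0.
g_3(k) for k = 0…8: 1, 3, 9, 27, 81, 243, 729, 2187, 6561.
First combine the last two factors: h(k) = Σ_j C(k,j)·g_2(j)·g_3(k−j) for k = 0…8: 1, 7, 45, 267, 1473, 7623, 37341, 174555, 784161.
c_8 = Σ_k C(8,k)·g_1(k)·h(8−k) = 1·1·784161 + 8·(-1)·174555 + 28·1·37341 + 56·(-1)·7623 + 70·1·1473 + 56·(-1)·267 + 28·1·45 + 8·(-1)·7 + 1·1·1 = 784161 − 1396440 + 1045548 − 426888 + 103110 − 14952 + 1260 − 56 + 1 = 95744.

95744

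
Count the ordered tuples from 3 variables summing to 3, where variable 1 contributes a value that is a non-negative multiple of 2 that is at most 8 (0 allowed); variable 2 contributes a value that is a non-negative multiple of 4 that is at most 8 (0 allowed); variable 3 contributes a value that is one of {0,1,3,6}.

The generating function for the choices is (1 + q^2 + q^4 + q^6 + q^8)·(1 + q^4 + q^8)·(1 + q + q^3 + q^6); the count is [q^3].
(1 + q^2 + q^4 + q^6 + q^8) has coefficients 1,0,1,0 for degrees 0…3.
(1 + q^4 + q^8) has coefficients 1,0,0,0 for degrees 0…3.
Finally multiplying by (1 + q + q^3 + q^6), the product of all factors after the first has coefficients 1,1,0,1 for degrees 0…3.
[q^3] = 1·1 + 1·1 = 2.

2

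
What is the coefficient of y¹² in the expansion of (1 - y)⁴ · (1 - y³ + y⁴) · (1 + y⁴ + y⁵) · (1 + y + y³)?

-3

(1 - y)⁴ has coefficients 1,-4,6,-4,1 for degrees 0…4.
(1 - y³ + y⁴) has coefficients 1,0,0,-1,1,0,0,0,0,0,0,0,0 for degrees 0…12.
Multiplying by (1 + y⁴ + y⁵) gives running coefficients 1,0,0,-1,2,1,0,-1,0,1,0,0,0 for degrees 0…12.
Finally multiplying by (1 + y + y³), the product of all factors after the first has coefficients 1,1,0,0,1,3,0,1,0,1,0,0,1 for degrees 0…12.
[y¹²] = 1·1 − 4·0 + 6·0 − 4·1 + 1·0 = -3.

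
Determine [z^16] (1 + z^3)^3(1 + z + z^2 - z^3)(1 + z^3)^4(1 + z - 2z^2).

(1 + z^3)^3 has coefficients 1,0,0,3,0,0,3,0,0,1 for degrees 0…9.
(1 + z + z^2 - z^3) has coefficients 1,1,1,-1,0,0,0,0,0,0,0,0,0,0,0,0,0 for degrees 0…16.
Multiplying by (1 + z^3)^4 gives running coefficients 1,1,1,3,4,4,2,6,6,-2,4,4,-3,1,1,-1,0 for degrees 0…16.
Finally multiplying by (1 + z - 2z^2), the product of all factors after the first has coefficients 1,2,0,2,5,2,-2,0,8,-8,-10,12,-7,-10,8,-2,-3 for degrees 0…16.
[z^16] = 1·(-3) + 3·(-10) + 3·(-10) + 1·0 = -63.

-63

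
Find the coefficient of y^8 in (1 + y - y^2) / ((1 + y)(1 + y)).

The denominator gives the recurrence a_n = −2a_(n−1) − a_(n−2) for n ≥ 3; the numerator fixes a_0 = 1, a_1 = -1, a_2 = 0.
Iterating: 1, -1, 0, 1, -2, 3, -4, 5, -6, so a_8 = -6.

-6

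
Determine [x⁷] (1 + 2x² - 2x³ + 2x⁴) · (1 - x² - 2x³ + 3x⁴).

(1 + 2x² - 2x³ + 2x⁴) has coefficients 1,0,2,-2,2 for degrees 0…4.
(1 - x² - 2x³ + 3x⁴) has coefficients 1,0,-1,-2,3,0,0,0 for degrees 0…7.
[x⁷] = 1·0 + 2·0 − 2·3 + 2·(-2) = -10.

-10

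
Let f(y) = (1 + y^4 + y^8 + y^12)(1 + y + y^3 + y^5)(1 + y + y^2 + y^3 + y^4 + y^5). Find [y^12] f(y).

6

(1 + y^4 + y^8 + y^12) has coefficients 1,0,0,0,1,0,0,0,1,0,0,0,1 for degrees 0…12.
(1 + y + y^3 + y^5) has coefficients 1,1,0,1,0,1,0,0,0,0,0,0,0 for degrees 0…12.
Finally multiplying by (1 + y + y^2 + y^3 + y^4 + y^5), the product of all factors after the first has coefficients 1,2,2,3,3,4,3,2,2,1,1,0,0 for degrees 0…12.
[y^12] = 1·0 + 1·2 + 1·3 + 1·1 = 6.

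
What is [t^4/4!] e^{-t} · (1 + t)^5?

-19

The EGF product rule gives c_4 = Σ_{k_1+k_2=4} C(4; k_1,k_2) · ∏ g_i(k_i), where e^{-t} gives (-1)^k; (1+t)^5 gives the falling factorial (5)_k.
g_1(k) for k = 0…4: 1, -1, 1, -1, 1.
g_2(k) for k = 0…4: 1, 5, 20, 60, 120.
c_4 = Σ_k C(4,k)·g_1(k)·g_2(4−k) = 1·1·120 + 4·(-1)·60 + 6·1·20 + 4·(-1)·5 + 1·1·1 = 120 − 240 + 120 − 20 + 1 = -19.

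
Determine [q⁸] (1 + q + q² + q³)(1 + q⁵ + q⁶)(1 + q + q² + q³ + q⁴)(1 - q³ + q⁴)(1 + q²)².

(1 + q + q² + q³) has coefficients 1,1,1,1 for degrees 0…3.
(1 + q⁵ + q⁶) has coefficients 1,0,0,0,0,1,1,0,0 for degrees 0…8.
Multiplying by (1 + q + q² + q³ + q⁴) gives running coefficients 1,1,1,1,1,1,2,2,2 for degrees 0…8.
Multiplying by (1 - q³ + q⁴) gives running coefficients 1,1,1,0,1,1,2,2,2 for degrees 0…8.
Finally multiplying by (1 + q²)², the product of all factors after the first has coefficients 1,1,3,2,4,2,5,4,7 for degrees 0…8.
[q⁸] = 1·7 + 1·4 + 1·5 + 1·2 = 18.

18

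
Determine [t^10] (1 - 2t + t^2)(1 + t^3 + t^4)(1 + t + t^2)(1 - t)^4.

(1 - 2t + t^2) has coefficients 1,-2,1 for degrees 0…2.
(1 + t^3 + t^4) has coefficients 1,0,0,1,1,0,0,0,0,0,0 for degrees 0…10.
Multiplying by (1 + t + t^2) gives running coefficients 1,1,1,1,2,2,1,0,0,0,0 for degrees 0…10.
Finally multiplying by (1 - t)^4, the product of all factors after the first has coefficients 1,-3,3,-1,1,-3,2,1,0,-2,1 for degrees 0…10.
[t^10] = 1·1 − 2·(-2) + 1·0 = 5.

5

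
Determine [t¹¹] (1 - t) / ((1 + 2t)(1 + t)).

The denominator gives the recurrence a_n = −3a_(n−1) − 2a_(n−2) for n ≥ 2; the numerator fixes a_0 = 1, a_1 = -4.
Iterating: 1, -4, 10, -22, 46, -94, 190, -382, 766, -1534, 3070, -6142, so a_11 = -6142.

-6142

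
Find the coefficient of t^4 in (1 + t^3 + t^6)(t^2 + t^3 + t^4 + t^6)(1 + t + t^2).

(1 + t^3 + t^6) has coefficients 1,0,0,1,0 for degrees 0…4.
(t^2 + t^3 + t^4 + t^6) has coefficients 0,0,1,1,1 for degrees 0…4.
Finally multiplying by (1 + t + t^2), the product of all factors after the first has coefficients 0,0,1,2,3 for degrees 0…4.
[t^4] = 1·3 + 1·0 = 3.

3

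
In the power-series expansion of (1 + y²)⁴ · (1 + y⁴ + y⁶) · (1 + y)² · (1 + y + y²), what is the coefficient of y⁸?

54

(1 + y²)⁴ has coefficients 1,0,4,0,6,0,4,0,1 for degrees 0…8.
(1 + y⁴ + y⁶) has coefficients 1,0,0,0,1,0,1,0,0 for degrees 0…8.
Multiplying by (1 + y)² gives running coefficients 1,2,1,0,1,2,2,2,1 for degrees 0…8.
Finally multiplying by (1 + y + y²), the product of all factors after the first has coefficients 1,3,4,3,2,3,5,6,5 for degrees 0…8.
[y⁸] = 1·5 + 4·5 + 6·2 + 4·4 + 1·1 = 54.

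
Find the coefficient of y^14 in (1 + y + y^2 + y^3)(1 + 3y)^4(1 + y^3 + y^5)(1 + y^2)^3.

1633

(1 + y + y^2 + y^3) has coefficients 1,1,1,1 for degrees 0…3.
(1 + 3y)^4 has coefficients 1,12,54,108,81,0,0,0,0,0,0,0,0,0,0 for degrees 0…14.
Multiplying by (1 + y^3 + y^5) gives running coefficients 1,12,54,109,93,55,120,135,108,81,0,0,0,0,0 for degrees 0…14.
Finally multiplying by (1 + y^2)^3, the product of all factors after the first has coefficients 1,12,57,145,258,418,562,639,801,760,777,703,444,378,108 for degrees 0…14.
[y^14] = 1·108 + 1·378 + 1·444 + 1·703 = 1633.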